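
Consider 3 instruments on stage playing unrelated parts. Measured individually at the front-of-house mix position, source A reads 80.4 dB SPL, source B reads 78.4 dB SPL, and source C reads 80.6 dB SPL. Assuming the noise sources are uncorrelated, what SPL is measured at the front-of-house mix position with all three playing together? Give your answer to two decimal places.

84.68 dB SPL

Add the sources as powers (linear), then convert back to dB:
L_total = 10·log₁₀(10^(80.4/10) + 10^(78.4/10) + 10^(80.6/10)) = 10·log₁₀(293600000) = 84.68 dB SPL.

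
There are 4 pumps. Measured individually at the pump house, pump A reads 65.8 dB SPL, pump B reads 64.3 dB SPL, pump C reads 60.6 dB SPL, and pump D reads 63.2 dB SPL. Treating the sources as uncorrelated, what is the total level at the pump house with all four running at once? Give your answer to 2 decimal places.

69.88 dB SPL

Uncorrelated sources add in intensity (power), not in dB.
L_total = 10·log₁₀(10^(65.8/10) + 10^(64.3/10) + 10^(60.6/10) + 10^(63.2/10)) = 10·log₁₀(9731000) = 69.88 dB SPL.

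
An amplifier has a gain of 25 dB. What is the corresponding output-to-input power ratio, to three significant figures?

Power ratio = 10^(dB/10).
10^(25/10) = 10^(2.500) = 316.

316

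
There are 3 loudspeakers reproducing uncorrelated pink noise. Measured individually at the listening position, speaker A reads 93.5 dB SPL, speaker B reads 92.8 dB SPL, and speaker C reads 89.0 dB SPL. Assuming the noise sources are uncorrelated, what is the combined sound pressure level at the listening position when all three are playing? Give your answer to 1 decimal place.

Uncorrelated sources add in intensity (power), not in dB.
L_total = 10·log₁₀(10^(93.5/10) + 10^(92.8/10) + 10^(89.0/10)) = 10·log₁₀(4939000000) = 96.9 dB SPL.

96.9 dB SPL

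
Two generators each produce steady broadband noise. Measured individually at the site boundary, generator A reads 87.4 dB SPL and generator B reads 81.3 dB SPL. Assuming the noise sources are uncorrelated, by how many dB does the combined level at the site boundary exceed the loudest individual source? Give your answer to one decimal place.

Uncorrelated sources add in intensity (power), not in dB.
L_total = 10·log₁₀(10^(87.4/10) + 10^(81.3/10)) = 88.35 dB SPL.
Excess over the loudest (87.4 dB): 88.35 − 87.4 = 1.0 dB.

1.0 dB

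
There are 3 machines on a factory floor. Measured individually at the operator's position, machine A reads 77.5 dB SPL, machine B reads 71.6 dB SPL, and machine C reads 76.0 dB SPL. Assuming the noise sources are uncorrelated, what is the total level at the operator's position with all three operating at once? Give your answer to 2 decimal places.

80.43 dB SPL

Uncorrelated sources add in intensity (power), not in dB.
L_total = 10·log₁₀(10^(77.5/10) + 10^(71.6/10) + 10^(76.0/10)) = 10·log₁₀(110500000) = 80.43 dB SPL.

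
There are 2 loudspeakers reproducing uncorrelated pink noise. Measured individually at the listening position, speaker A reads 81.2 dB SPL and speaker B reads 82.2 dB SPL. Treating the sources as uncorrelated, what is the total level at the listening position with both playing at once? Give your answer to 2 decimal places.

84.74 dB SPL

Uncorrelated sources add in intensity (power), not in dB.
L_total = 10·log₁₀(10^(81.2/10) + 10^(82.2/10)) = 10·log₁₀(297800000) = 84.74 dB SPL.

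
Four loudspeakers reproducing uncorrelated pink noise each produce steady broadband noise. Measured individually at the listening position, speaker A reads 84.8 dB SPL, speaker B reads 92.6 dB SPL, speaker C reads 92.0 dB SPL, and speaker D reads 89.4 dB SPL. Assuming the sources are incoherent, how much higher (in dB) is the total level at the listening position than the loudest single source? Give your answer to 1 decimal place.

Incoherent sources sum as intensities:
L_total = 10·log₁₀(10^(84.8/10) + 10^(92.6/10) + 10^(92.0/10) + 10^(89.4/10)) = 96.61 dB SPL.
Excess over the loudest (92.6 dB): 96.61 − 92.6 = 4.0 dB.

4.0 dB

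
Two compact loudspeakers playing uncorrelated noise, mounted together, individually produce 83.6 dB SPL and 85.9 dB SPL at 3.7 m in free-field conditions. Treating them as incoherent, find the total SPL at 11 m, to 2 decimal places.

Combined at 3.7 m: 10·log₁₀(10^(83.6/10)+10^(85.9/10)) = 87.911 dB SPL.
Then apply −20·log₁₀(11/3.7) = -9.464 dB → 78.45 dB SPL.

78.45 dB SPL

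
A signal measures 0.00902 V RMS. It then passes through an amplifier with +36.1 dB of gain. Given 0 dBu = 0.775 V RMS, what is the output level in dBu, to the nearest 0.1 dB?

Input level: 20·log₁₀(0.00902/0.775) = -38.68 dBu.
Output: -38.68 + 36.1 = -2.6 dBu.

-2.6 dBu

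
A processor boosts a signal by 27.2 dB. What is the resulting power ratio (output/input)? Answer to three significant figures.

Power ratio = 10^(dB/10).
10^(27.2/10) = 10^(2.720) = 525.

525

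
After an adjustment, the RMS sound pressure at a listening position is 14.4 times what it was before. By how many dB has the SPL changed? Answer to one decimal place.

SPL change from a pressure ratio uses the 20·log₁₀ form:
20·log₁₀(14.4) = 23.2 dB.

23.2 dB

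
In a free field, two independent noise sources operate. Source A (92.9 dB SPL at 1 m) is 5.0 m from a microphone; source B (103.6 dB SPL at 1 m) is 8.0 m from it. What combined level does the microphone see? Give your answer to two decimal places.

86.39 dB SPL

At the listener: L_A = 92.9 − 20·log₁₀(5.0) = 78.921 dB; L_B = 103.6 − 20·log₁₀(8.0) = 85.538 dB.
Combined: 10·log₁₀(10^(78.921/10)+10^(85.538/10)) = 86.39 dB SPL.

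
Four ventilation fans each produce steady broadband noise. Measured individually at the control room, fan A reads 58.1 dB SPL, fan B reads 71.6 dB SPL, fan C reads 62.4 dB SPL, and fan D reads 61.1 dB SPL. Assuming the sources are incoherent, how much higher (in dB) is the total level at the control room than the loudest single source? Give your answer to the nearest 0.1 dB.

Incoherent sources sum as intensities:
L_total = 10·log₁₀(10^(58.1/10) + 10^(71.6/10) + 10^(62.4/10) + 10^(61.1/10)) = 72.58 dB SPL.
Excess over the loudest (71.6 dB): 72.58 − 71.6 = 1.0 dB.

1.0 dB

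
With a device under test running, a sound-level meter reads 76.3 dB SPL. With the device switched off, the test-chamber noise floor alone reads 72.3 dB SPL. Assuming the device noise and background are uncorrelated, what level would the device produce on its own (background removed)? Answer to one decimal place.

74.1 dB SPL

Background correction is a power subtraction:
L_src = 10·log₁₀(10^(76.3/10) − 10^(72.3/10)) = 10·log₁₀(25680000) = 74.1 dB SPL.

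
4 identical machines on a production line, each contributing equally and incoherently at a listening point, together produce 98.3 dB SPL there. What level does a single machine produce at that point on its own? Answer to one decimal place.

92.3 dB SPL

4 equal incoherent sources add 10·log₁₀(4) = 6.02 dB over one source.
L_one = 98.3 − 6.02 = 92.3 dB SPL.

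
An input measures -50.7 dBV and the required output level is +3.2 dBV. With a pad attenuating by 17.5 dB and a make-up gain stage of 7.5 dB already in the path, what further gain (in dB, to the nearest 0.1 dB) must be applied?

63.9 dB

The required make-up gain is the shortfall in the dB sum.
G = +3.2 − (-50.7) + 17.5 − 7.5 = 63.9 dB.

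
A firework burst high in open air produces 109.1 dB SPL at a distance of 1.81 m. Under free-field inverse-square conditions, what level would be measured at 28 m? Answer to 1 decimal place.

85.3 dB SPL

Free-field point source: level drops by 20·log₁₀ of the distance ratio.
ΔL = −20·log₁₀(28/1.81) = -23.79 dB, so L₂ = 109.1 + (-23.79) = 85.3 dB SPL.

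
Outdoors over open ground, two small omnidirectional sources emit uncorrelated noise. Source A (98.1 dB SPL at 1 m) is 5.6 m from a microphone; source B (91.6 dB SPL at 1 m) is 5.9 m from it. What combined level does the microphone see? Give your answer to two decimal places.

At the listener: L_A = 98.1 − 20·log₁₀(5.6) = 83.136 dB; L_B = 91.6 − 20·log₁₀(5.9) = 76.183 dB.
Combined: 10·log₁₀(10^(83.136/10)+10^(76.183/10)) = 83.93 dB SPL.

83.93 dB SPL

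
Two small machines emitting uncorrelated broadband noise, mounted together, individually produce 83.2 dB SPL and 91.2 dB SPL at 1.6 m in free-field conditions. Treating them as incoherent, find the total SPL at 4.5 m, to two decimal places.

Combined at 1.6 m: 10·log₁₀(10^(83.2/10)+10^(91.2/10)) = 91.839 dB SPL.
Then apply −20·log₁₀(4.5/1.6) = -8.982 dB → 82.86 dB SPL.

82.86 dB SPL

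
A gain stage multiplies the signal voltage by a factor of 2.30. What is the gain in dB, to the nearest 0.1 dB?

Voltage ratio → dB uses the 20·log₁₀ form:
20·log₁₀(2.30) = 7.2 dB.

7.2 dB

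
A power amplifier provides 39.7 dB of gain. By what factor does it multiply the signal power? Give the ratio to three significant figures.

Power ratio = 10^(dB/10).
10^(39.7/10) = 10^(3.970) = 9330.

9330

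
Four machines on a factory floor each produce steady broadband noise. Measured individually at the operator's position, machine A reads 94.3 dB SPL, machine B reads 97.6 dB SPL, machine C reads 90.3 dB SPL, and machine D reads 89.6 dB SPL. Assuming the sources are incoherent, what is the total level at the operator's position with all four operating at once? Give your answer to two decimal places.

Incoherent sources sum as intensities:
L_total = 10·log₁₀(10^(94.3/10) + 10^(97.6/10) + 10^(90.3/10) + 10^(89.6/10)) = 10·log₁₀(10429000000) = 100.18 dB SPL.

100.18 dB SPL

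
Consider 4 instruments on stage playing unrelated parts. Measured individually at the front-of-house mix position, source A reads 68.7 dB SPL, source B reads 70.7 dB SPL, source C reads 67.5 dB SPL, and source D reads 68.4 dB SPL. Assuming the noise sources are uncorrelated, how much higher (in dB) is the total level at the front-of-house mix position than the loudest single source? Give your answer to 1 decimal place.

Uncorrelated sources add in intensity (power), not in dB.
L_total = 10·log₁₀(10^(68.7/10) + 10^(70.7/10) + 10^(67.5/10) + 10^(68.4/10)) = 75.01 dB SPL.
Excess over the loudest (70.7 dB): 75.01 − 70.7 = 4.3 dB.

4.3 dB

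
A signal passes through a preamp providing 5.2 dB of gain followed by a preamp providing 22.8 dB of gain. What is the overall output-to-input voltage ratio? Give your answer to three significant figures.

Net gain = 5.2 + 22.8 = 28.0 dB.
Voltage ratio = 10^(28.0/20) = 25.1.

25.1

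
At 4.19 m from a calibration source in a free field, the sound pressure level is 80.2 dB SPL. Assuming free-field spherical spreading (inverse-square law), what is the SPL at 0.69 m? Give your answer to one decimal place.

95.9 dB SPL

Free-field point source: level drops by 20·log₁₀ of the distance ratio.
ΔL = −20·log₁₀(0.69/4.19) = 15.67 dB, so L₂ = 80.2 + (15.67) = 95.9 dB SPL.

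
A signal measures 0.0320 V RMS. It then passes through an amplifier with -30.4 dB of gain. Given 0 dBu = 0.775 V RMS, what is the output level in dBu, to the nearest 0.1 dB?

Input level: 20·log₁₀(0.0320/0.775) = -27.68 dBu.
Output: -27.68 − 30.4 = -58.1 dBu.

-58.1 dBu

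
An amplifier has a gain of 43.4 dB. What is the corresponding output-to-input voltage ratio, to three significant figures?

Voltage ratio = 10^(dB/20).
10^(43.4/20) = 10^(2.170) = 148.

148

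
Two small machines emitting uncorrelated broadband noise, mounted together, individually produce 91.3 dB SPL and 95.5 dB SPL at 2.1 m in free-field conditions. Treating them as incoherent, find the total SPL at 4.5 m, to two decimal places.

90.28 dB SPL

Combined at 2.1 m: 10·log₁₀(10^(91.3/10)+10^(95.5/10)) = 96.899 dB SPL.
Then apply −20·log₁₀(4.5/2.1) = -6.620 dB → 90.28 dB SPL.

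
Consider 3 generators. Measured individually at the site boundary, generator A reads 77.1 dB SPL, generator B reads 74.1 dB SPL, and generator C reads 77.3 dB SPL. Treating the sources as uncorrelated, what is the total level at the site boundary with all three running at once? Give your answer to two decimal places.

81.16 dB SPL

Add the sources as powers (linear), then convert back to dB:
L_total = 10·log₁₀(10^(77.1/10) + 10^(74.1/10) + 10^(77.3/10)) = 10·log₁₀(130700000) = 81.16 dB SPL.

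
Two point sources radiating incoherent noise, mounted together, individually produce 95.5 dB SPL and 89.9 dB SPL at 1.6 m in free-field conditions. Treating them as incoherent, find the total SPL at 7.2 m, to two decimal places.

83.49 dB SPL

Combined at 1.6 m: 10·log₁₀(10^(95.5/10)+10^(89.9/10)) = 96.557 dB SPL.
Then apply −20·log₁₀(7.2/1.6) = -13.064 dB → 83.49 dB SPL.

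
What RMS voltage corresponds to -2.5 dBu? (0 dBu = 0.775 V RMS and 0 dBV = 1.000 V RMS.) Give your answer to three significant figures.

0.581 V

V = 0.775 V × 10^(-2.5/20).
= 0.775 × 0.7499 = 0.581 V.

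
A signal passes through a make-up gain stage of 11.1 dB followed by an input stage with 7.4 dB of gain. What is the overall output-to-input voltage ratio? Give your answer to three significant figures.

Net gain = 11.1 + 7.4 = 18.5 dB.
Voltage ratio = 10^(18.5/20) = 8.41.

8.41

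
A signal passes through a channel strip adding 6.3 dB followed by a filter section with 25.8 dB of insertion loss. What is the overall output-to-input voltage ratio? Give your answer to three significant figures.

0.106

Net gain = 6.3 + (−25.8) = -19.5 dB.
Voltage ratio = 10^(-19.5/20) = 0.106.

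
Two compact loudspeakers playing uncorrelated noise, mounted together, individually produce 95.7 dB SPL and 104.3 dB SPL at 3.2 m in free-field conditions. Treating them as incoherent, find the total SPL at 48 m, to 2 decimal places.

Combined at 3.2 m: 10·log₁₀(10^(95.7/10)+10^(104.3/10)) = 104.862 dB SPL.
Then apply −20·log₁₀(48/3.2) = -23.522 dB → 81.34 dB SPL.

81.34 dB SPL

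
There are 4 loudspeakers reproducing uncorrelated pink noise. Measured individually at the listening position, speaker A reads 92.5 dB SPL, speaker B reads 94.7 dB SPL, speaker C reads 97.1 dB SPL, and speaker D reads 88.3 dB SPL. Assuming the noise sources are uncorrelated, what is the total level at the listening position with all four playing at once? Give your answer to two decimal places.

100.23 dB SPL

Add the sources as powers (linear), then convert back to dB:
L_total = 10·log₁₀(10^(92.5/10) + 10^(94.7/10) + 10^(97.1/10) + 10^(88.3/10)) = 10·log₁₀(10534000000) = 100.23 dB SPL.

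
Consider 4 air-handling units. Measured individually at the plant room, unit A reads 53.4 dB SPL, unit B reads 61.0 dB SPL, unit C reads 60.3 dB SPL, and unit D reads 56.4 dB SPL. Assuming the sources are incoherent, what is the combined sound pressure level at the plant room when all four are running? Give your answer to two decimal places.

Uncorrelated sources add in intensity (power), not in dB.
L_total = 10·log₁₀(10^(53.4/10) + 10^(61.0/10) + 10^(60.3/10) + 10^(56.4/10)) = 10·log₁₀(2986000) = 64.75 dB SPL.

64.75 dB SPL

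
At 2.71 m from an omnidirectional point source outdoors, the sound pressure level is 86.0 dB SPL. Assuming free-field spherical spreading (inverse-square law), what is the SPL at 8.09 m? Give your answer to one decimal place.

76.5 dB SPL

For a point source in a free field, ΔL = −20·log₁₀(d₂/d₁).
ΔL = −20·log₁₀(8.09/2.71) = -9.50 dB, so L₂ = 86.0 + (-9.50) = 76.5 dB SPL.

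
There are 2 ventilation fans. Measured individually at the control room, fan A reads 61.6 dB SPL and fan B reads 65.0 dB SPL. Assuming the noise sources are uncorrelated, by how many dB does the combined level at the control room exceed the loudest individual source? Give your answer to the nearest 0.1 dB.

1.6 dB

Incoherent sources sum as intensities:
L_total = 10·log₁₀(10^(61.6/10) + 10^(65.0/10)) = 66.63 dB SPL.
Excess over the loudest (65.0 dB): 66.63 − 65.0 = 1.6 dB.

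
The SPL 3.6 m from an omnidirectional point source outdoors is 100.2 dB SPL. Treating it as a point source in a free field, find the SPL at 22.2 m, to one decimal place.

84.4 dB SPL

Free-field point source: level drops by 20·log₁₀ of the distance ratio.
ΔL = −20·log₁₀(22.2/3.6) = -15.80 dB, so L₂ = 100.2 + (-15.80) = 84.4 dB SPL.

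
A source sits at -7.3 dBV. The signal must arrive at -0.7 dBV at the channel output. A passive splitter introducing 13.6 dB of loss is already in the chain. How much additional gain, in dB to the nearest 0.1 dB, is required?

The required make-up gain is the shortfall in the dB sum.
G = -0.7 − (-7.3) + 13.6 = 20.2 dB.

20.2 dB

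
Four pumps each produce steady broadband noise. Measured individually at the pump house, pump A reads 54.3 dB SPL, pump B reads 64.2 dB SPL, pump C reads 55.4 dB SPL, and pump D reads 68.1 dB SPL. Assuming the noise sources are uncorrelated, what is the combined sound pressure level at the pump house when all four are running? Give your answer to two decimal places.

Uncorrelated sources add in intensity (power), not in dB.
L_total = 10·log₁₀(10^(54.3/10) + 10^(64.2/10) + 10^(55.4/10) + 10^(68.1/10)) = 10·log₁₀(9703000) = 69.87 dB SPL.

69.87 dB SPL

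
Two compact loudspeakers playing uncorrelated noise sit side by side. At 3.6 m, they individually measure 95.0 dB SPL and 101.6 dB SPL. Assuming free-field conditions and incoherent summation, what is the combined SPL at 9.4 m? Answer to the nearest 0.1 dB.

Combined at 3.6 m: 10·log₁₀(10^(95.0/10)+10^(101.6/10)) = 102.46 dB SPL.
Then apply −20·log₁₀(9.4/3.6) = -8.34 dB → 94.1 dB SPL.

94.1 dB SPL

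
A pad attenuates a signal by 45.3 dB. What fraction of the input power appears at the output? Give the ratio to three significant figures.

0.0000295

Power ratio = 10^(dB/10).
10^(-45.3/10) = 10^(-4.530) = 0.0000295.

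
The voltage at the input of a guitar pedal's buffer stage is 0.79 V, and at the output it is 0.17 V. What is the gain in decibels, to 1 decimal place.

-13.3 dB

For a voltage ratio, dB = 20·log₁₀(V₂/V₁).
20·log₁₀(0.17/0.79) = 20·log₁₀(0.2152) = -13.3 dB.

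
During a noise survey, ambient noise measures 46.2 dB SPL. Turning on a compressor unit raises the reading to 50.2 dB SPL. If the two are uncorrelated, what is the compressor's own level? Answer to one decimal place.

48.0 dB SPL

Background correction is a power subtraction:
L_src = 10·log₁₀(10^(50.2/10) − 10^(46.2/10)) = 10·log₁₀(63030) = 48.0 dB SPL.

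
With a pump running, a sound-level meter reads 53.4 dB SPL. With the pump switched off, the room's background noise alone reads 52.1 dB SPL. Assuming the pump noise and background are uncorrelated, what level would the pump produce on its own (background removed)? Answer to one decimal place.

Background correction is a power subtraction:
L_src = 10·log₁₀(10^(53.4/10) − 10^(52.1/10)) = 10·log₁₀(56600) = 47.5 dB SPL.

47.5 dB SPL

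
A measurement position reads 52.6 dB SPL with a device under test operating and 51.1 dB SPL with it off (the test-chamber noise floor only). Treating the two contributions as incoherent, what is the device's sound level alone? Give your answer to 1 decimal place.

Background correction is a power subtraction:
L_src = 10·log₁₀(10^(52.6/10) − 10^(51.1/10)) = 10·log₁₀(53150) = 47.3 dB SPL.

47.3 dB SPL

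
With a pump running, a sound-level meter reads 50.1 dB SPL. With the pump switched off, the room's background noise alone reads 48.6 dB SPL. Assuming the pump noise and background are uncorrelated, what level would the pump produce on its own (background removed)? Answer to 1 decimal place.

44.8 dB SPL

Subtract intensities: L_src = 10·log₁₀(10^(L_total/10) − 10^(L_bg/10)).
L_src = 10·log₁₀(10^(50.1/10) − 10^(48.6/10)) = 10·log₁₀(29890) = 44.8 dB SPL.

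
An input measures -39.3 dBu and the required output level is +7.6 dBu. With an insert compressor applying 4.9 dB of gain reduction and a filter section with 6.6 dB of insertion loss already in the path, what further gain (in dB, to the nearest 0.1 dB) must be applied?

58.4 dB

The required make-up gain is the shortfall in the dB sum.
G = +7.6 − (-39.3) + 4.9 + 6.6 = 58.4 dB.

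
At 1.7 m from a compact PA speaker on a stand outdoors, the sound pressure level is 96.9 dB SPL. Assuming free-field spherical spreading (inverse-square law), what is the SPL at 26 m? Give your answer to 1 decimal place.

Free-field point source: level drops by 20·log₁₀ of the distance ratio.
ΔL = −20·log₁₀(26/1.7) = -23.69 dB, so L₂ = 96.9 + (-23.69) = 73.2 dB SPL.

73.2 dB SPL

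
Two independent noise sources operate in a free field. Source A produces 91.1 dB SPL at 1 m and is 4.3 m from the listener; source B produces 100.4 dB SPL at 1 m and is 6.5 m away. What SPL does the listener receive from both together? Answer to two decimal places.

85.17 dB SPL

At the listener: L_A = 91.1 − 20·log₁₀(4.3) = 78.431 dB; L_B = 100.4 − 20·log₁₀(6.5) = 84.142 dB.
Combined: 10·log₁₀(10^(78.431/10)+10^(84.142/10)) = 85.17 dB SPL.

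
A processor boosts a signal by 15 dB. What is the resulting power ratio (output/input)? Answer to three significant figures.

Power ratio = 10^(dB/10).
10^(15/10) = 10^(1.500) = 31.6.

31.6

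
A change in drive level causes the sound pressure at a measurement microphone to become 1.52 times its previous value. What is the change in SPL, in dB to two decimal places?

3.64 dB

SPL change from a pressure ratio uses the 20·log₁₀ form:
20·log₁₀(1.52) = 3.64 dB.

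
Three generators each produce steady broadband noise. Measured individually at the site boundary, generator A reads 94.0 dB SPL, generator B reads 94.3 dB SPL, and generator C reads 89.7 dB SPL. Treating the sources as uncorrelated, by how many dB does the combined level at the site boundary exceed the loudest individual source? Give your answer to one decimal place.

Incoherent sources sum as intensities:
L_total = 10·log₁₀(10^(94.0/10) + 10^(94.3/10) + 10^(89.7/10)) = 97.88 dB SPL.
Excess over the loudest (94.3 dB): 97.88 − 94.3 = 3.6 dB.

3.6 dB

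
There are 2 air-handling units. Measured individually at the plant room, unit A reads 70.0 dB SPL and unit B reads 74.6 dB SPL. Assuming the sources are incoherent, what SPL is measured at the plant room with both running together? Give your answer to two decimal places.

Incoherent sources sum as intensities:
L_total = 10·log₁₀(10^(70.0/10) + 10^(74.6/10)) = 10·log₁₀(38840000) = 75.89 dB SPL.

75.89 dB SPL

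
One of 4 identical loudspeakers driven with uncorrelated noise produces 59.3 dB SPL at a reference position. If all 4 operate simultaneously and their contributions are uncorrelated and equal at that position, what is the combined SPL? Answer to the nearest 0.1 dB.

65.3 dB SPL

4 equal incoherent sources raise the level by 10·log₁₀(4) = 6.02 dB.
L_total = 59.3 + 6.02 = 65.3 dB SPL.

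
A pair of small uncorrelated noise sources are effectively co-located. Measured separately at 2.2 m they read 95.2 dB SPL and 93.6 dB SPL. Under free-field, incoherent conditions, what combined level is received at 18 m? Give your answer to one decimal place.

79.2 dB SPL

Combined at 2.2 m: 10·log₁₀(10^(95.2/10)+10^(93.6/10)) = 97.48 dB SPL.
Then apply −20·log₁₀(18/2.2) = -18.26 dB → 79.2 dB SPL.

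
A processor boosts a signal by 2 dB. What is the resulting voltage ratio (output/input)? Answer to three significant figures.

1.26

Voltage ratio = 10^(dB/20).
10^(2/20) = 10^(0.1000) = 1.26.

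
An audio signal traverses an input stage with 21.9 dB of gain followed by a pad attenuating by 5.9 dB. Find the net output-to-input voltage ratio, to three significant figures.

6.31

Net gain = 21.9 + (−5.9) = 16.0 dB.
Voltage ratio = 10^(16.0/20) = 6.31.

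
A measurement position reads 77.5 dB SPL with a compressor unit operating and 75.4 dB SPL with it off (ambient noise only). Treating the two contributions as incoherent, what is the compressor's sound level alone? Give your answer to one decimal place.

Background correction is a power subtraction:
L_src = 10·log₁₀(10^(77.5/10) − 10^(75.4/10)) = 10·log₁₀(21560000) = 73.3 dB SPL.

73.3 dB SPL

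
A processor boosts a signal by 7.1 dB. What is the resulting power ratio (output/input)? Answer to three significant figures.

Power ratio = 10^(dB/10).
10^(7.1/10) = 10^(0.7100) = 5.13.

5.13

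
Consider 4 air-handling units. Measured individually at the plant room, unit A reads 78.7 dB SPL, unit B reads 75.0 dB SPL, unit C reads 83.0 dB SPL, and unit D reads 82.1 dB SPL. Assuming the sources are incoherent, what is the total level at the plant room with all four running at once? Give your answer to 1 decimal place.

Add the sources as powers (linear), then convert back to dB:
L_total = 10·log₁₀(10^(78.7/10) + 10^(75.0/10) + 10^(83.0/10) + 10^(82.1/10)) = 10·log₁₀(467500000) = 86.7 dB SPL.

86.7 dB SPL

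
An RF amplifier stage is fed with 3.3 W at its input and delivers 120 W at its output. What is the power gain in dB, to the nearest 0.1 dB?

For a power ratio, dB = 10·log₁₀(P₂/P₁).
10·log₁₀(120/3.3) = 10·log₁₀(36.36) = 15.6 dB.

15.6 dB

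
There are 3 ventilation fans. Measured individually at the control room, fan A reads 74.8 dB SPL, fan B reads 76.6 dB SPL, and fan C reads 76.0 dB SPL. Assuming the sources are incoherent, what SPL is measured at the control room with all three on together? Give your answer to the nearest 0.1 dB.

Add the sources as powers (linear), then convert back to dB:
L_total = 10·log₁₀(10^(74.8/10) + 10^(76.6/10) + 10^(76.0/10)) = 10·log₁₀(115700000) = 80.6 dB SPL.

80.6 dB SPL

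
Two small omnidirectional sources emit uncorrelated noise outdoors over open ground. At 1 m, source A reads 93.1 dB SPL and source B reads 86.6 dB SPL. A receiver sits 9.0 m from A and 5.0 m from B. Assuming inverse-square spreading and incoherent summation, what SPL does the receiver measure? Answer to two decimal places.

At the listener: L_A = 93.1 − 20·log₁₀(9.0) = 74.015 dB; L_B = 86.6 − 20·log₁₀(5.0) = 72.621 dB.
Combined: 10·log₁₀(10^(74.015/10)+10^(72.621/10)) = 76.38 dB SPL.

76.38 dB SPL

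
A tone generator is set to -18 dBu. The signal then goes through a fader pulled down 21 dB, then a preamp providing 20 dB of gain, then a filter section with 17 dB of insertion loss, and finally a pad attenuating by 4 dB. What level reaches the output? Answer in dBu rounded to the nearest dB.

-40 dBu

In dB, series stages simply add:
-18 − 21 + 20 − 17 − 4 = -40 dBu.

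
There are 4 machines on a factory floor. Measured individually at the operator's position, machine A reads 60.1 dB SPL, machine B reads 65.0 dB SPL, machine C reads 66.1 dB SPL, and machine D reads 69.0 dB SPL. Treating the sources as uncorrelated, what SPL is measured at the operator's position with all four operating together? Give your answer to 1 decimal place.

72.1 dB SPL

Incoherent sources sum as intensities:
L_total = 10·log₁₀(10^(60.1/10) + 10^(65.0/10) + 10^(66.1/10) + 10^(69.0/10)) = 10·log₁₀(16200000) = 72.1 dB SPL.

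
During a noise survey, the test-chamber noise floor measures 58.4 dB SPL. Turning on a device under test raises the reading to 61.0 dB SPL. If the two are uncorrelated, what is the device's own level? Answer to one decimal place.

57.5 dB SPL

Background correction is a power subtraction:
L_src = 10·log₁₀(10^(61.0/10) − 10^(58.4/10)) = 10·log₁₀(567100) = 57.5 dB SPL.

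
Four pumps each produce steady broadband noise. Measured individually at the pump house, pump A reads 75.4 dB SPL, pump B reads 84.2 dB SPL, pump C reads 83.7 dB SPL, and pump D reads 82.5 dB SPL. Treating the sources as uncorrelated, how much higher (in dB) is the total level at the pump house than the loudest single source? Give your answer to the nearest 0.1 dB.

Uncorrelated sources add in intensity (power), not in dB.
L_total = 10·log₁₀(10^(75.4/10) + 10^(84.2/10) + 10^(83.7/10) + 10^(82.5/10)) = 88.51 dB SPL.
Excess over the loudest (84.2 dB): 88.51 − 84.2 = 4.3 dB.

4.3 dB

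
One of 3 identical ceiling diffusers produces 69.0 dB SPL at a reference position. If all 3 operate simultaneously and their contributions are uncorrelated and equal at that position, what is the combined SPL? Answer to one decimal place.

3 equal incoherent sources raise the level by 10·log₁₀(3) = 4.77 dB.
L_total = 69.0 + 4.77 = 73.8 dB SPL.

73.8 dB SPL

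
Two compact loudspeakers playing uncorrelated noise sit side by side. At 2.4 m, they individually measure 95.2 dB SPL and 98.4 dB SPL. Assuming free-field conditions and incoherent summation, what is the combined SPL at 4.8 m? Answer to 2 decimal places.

Combined at 2.4 m: 10·log₁₀(10^(95.2/10)+10^(98.4/10)) = 100.099 dB SPL.
Then apply −20·log₁₀(4.8/2.4) = -6.021 dB → 94.08 dB SPL.

94.08 dB SPL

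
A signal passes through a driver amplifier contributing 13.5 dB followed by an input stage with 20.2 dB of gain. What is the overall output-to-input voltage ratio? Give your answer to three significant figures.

Net gain = 13.5 + 20.2 = 33.7 dB.
Voltage ratio = 10^(33.7/20) = 48.4.

48.4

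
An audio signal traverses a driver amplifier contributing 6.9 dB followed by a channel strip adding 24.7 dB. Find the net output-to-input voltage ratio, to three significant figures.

Net gain = 6.9 + 24.7 = 31.6 dB.
Voltage ratio = 10^(31.6/20) = 38.0.

38.0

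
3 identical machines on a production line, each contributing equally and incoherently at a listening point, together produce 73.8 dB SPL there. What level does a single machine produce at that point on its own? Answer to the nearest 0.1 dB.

3 equal incoherent sources add 10·log₁₀(3) = 4.77 dB over one source.
L_one = 73.8 − 4.77 = 69.0 dB SPL.

69.0 dB SPL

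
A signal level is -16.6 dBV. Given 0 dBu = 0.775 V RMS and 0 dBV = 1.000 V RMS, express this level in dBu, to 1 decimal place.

The offset between the scales is 20·log₁₀(0.775/1.000) = −2.214 dB.
So dBu = -16.6 + 2.214 = -14.4 dBu.

-14.4 dBu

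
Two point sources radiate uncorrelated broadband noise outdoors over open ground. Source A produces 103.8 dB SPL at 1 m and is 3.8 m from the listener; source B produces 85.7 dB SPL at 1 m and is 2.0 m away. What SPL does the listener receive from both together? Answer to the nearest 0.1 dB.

92.4 dB SPL

At the listener: L_A = 103.8 − 20·log₁₀(3.8) = 92.20 dB; L_B = 85.7 − 20·log₁₀(2.0) = 79.68 dB.
Combined: 10·log₁₀(10^(92.20/10)+10^(79.68/10)) = 92.4 dB SPL.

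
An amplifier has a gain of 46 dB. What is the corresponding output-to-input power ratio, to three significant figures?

Power ratio = 10^(dB/10).
10^(46/10) = 10^(4.600) = 39800.

39800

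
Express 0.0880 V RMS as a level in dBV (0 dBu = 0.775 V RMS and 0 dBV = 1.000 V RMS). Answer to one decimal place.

-21.1 dBV

dBV = 20·log₁₀(V / 1.000 V).
20·log₁₀(0.0880/1.000) = -21.1 dBV.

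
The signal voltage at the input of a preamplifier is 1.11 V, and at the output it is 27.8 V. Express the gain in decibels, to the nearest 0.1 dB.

28.0 dB

Voltage ratio → dB uses the 20·log₁₀ form:
20·log₁₀(27.8/1.11) = 20·log₁₀(25.05) = 28.0 dB.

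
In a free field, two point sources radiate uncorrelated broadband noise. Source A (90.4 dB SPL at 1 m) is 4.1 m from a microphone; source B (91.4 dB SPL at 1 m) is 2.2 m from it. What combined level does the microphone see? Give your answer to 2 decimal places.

At the listener: L_A = 90.4 − 20·log₁₀(4.1) = 78.144 dB; L_B = 91.4 − 20·log₁₀(2.2) = 84.552 dB.
Combined: 10·log₁₀(10^(78.144/10)+10^(84.552/10)) = 85.45 dB SPL.

85.45 dB SPL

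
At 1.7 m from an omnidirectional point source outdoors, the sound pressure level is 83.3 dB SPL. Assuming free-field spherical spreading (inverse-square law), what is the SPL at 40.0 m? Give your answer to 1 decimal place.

Inverse-square spreading gives ΔL = −20·log₁₀(d₂/d₁).
ΔL = −20·log₁₀(40.0/1.7) = -27.43 dB, so L₂ = 83.3 + (-27.43) = 55.9 dB SPL.

55.9 dB SPL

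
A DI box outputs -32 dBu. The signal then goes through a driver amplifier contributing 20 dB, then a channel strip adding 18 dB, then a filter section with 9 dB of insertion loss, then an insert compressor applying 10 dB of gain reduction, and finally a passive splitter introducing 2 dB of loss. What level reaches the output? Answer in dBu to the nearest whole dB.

-15 dBu

Gain stages sum in dB:
-32 + 20 + 18 − 9 − 10 − 2 = -15 dBu.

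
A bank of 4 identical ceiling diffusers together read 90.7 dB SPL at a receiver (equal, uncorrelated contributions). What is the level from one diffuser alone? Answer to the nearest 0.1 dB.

4 equal incoherent sources add 10·log₁₀(4) = 6.02 dB over one source.
L_one = 90.7 − 6.02 = 84.7 dB SPL.

84.7 dB SPL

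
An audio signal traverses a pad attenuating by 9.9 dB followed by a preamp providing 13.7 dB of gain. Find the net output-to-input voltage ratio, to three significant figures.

1.55

Net gain = (−9.9) + 13.7 = 3.8 dB.
Voltage ratio = 10^(3.8/20) = 1.55.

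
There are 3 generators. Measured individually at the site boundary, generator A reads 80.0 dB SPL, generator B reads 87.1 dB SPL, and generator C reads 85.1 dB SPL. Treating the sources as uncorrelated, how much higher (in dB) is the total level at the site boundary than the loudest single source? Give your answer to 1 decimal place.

2.6 dB

Uncorrelated sources add in intensity (power), not in dB.
L_total = 10·log₁₀(10^(80.0/10) + 10^(87.1/10) + 10^(85.1/10)) = 89.71 dB SPL.
Excess over the loudest (87.1 dB): 89.71 − 87.1 = 2.6 dB.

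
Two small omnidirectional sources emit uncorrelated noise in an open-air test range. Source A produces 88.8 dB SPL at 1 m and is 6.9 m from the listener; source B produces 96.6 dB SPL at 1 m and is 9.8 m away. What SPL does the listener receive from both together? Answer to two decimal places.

At the listener: L_A = 88.8 − 20·log₁₀(6.9) = 72.023 dB; L_B = 96.6 − 20·log₁₀(9.8) = 76.775 dB.
Combined: 10·log₁₀(10^(72.023/10)+10^(76.775/10)) = 78.03 dB SPL.

78.03 dB SPL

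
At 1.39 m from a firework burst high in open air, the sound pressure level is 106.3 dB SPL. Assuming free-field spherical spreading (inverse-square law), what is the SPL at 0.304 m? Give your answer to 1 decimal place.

119.5 dB SPL

Free-field point source: level drops by 20·log₁₀ of the distance ratio.
ΔL = −20·log₁₀(0.304/1.39) = 13.20 dB, so L₂ = 106.3 + (13.20) = 119.5 dB SPL.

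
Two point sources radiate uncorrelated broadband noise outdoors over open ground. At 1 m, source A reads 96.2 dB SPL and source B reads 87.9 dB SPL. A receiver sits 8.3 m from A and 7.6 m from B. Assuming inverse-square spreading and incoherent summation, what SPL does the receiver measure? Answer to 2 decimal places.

At the listener: L_A = 96.2 − 20·log₁₀(8.3) = 77.818 dB; L_B = 87.9 − 20·log₁₀(7.6) = 70.284 dB.
Combined: 10·log₁₀(10^(77.818/10)+10^(70.284/10)) = 78.52 dB SPL.

78.52 dB SPL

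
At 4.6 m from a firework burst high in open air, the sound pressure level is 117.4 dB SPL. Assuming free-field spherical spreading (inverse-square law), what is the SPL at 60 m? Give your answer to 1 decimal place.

Inverse-square spreading gives ΔL = −20·log₁₀(d₂/d₁).
ΔL = −20·log₁₀(60/4.6) = -22.31 dB, so L₂ = 117.4 + (-22.31) = 95.1 dB SPL.

95.1 dB SPL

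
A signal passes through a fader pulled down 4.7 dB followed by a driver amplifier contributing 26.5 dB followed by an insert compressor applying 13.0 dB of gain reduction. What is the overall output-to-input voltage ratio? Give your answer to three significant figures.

Net gain = (−4.7) + 26.5 + (−13.0) = 8.8 dB.
Voltage ratio = 10^(8.8/20) = 2.75.

2.75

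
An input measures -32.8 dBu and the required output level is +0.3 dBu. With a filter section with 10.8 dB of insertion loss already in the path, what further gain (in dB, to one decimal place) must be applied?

43.9 dB

The required make-up gain is the shortfall in the dB sum.
G = +0.3 − (-32.8) + 10.8 = 43.9 dB.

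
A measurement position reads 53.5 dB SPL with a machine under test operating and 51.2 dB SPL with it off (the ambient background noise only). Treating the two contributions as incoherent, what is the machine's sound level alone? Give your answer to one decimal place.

49.6 dB SPL

Subtract intensities: L_src = 10·log₁₀(10^(L_total/10) − 10^(L_bg/10)).
L_src = 10·log₁₀(10^(53.5/10) − 10^(51.2/10)) = 10·log₁₀(92050) = 49.6 dB SPL.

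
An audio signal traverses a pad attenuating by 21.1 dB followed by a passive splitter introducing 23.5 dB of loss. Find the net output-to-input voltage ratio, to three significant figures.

0.00589

Net gain = (−21.1) + (−23.5) = -44.6 dB.
Voltage ratio = 10^(-44.6/20) = 0.00589.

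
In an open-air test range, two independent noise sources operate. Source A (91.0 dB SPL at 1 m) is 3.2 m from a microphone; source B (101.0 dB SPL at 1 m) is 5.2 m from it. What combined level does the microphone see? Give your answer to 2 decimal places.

At the listener: L_A = 91.0 − 20·log₁₀(3.2) = 80.897 dB; L_B = 101.0 − 20·log₁₀(5.2) = 86.680 dB.
Combined: 10·log₁₀(10^(80.897/10)+10^(86.680/10)) = 87.70 dB SPL.

87.70 dB SPL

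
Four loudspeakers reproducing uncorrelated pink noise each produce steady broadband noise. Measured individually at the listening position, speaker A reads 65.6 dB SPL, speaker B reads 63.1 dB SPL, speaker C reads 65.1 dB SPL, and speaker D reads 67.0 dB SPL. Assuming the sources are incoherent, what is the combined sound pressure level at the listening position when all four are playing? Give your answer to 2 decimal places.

Add the sources as powers (linear), then convert back to dB:
L_total = 10·log₁₀(10^(65.6/10) + 10^(63.1/10) + 10^(65.1/10) + 10^(67.0/10)) = 10·log₁₀(13920000) = 71.44 dB SPL.

71.44 dB SPL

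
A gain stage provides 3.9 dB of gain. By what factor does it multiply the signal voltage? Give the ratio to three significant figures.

Voltage ratio = 10^(dB/20).
10^(3.9/20) = 10^(0.1950) = 1.57.

1.57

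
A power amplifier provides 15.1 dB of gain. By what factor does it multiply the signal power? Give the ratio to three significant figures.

32.4

Power ratio = 10^(dB/10).
10^(15.1/10) = 10^(1.510) = 32.4.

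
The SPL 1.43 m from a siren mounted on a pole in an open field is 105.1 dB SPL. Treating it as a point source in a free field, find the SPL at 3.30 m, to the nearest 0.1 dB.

97.8 dB SPL

Inverse-square spreading gives ΔL = −20·log₁₀(d₂/d₁).
ΔL = −20·log₁₀(3.30/1.43) = -7.26 dB, so L₂ = 105.1 + (-7.26) = 97.8 dB SPL.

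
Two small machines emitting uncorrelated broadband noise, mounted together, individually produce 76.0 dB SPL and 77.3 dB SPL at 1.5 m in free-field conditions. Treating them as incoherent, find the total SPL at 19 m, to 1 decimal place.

57.7 dB SPL

Combined at 1.5 m: 10·log₁₀(10^(76.0/10)+10^(77.3/10)) = 79.71 dB SPL.
Then apply −20·log₁₀(19/1.5) = -22.05 dB → 57.7 dB SPL.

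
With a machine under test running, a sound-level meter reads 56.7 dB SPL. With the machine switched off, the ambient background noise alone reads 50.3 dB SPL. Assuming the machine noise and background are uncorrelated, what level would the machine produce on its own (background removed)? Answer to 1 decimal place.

Remove the background by subtracting linear intensities:
L_src = 10·log₁₀(10^(56.7/10) − 10^(50.3/10)) = 10·log₁₀(360600) = 55.6 dB SPL.

55.6 dB SPL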